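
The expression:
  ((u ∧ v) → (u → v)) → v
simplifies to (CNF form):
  v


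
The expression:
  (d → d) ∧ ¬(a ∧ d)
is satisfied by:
  {d: False, a: False}
  {a: True, d: False}
  {d: True, a: False}


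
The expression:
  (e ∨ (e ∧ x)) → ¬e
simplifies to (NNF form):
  ¬e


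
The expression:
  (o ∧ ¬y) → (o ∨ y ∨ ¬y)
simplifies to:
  True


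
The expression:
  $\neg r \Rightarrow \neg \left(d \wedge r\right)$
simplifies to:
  $\text{True}$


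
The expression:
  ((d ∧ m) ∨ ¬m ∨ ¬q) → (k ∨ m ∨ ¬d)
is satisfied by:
  {k: True, m: True, d: False}
  {k: True, m: False, d: False}
  {m: True, k: False, d: False}
  {k: False, m: False, d: False}
  {d: True, k: True, m: True}
  {d: True, k: True, m: False}
  {d: True, m: True, k: False}


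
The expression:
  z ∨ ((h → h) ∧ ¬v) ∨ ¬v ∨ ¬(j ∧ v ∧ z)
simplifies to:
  True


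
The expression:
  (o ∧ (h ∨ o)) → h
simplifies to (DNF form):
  h ∨ ¬o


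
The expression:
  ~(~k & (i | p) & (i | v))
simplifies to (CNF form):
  (k | ~i) & (k | ~i | ~p) & (k | ~i | ~v) & (k | ~p | ~v)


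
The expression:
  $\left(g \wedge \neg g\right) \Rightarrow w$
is always true.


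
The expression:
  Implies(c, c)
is always true.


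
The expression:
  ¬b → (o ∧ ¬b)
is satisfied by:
  {b: True, o: True}
  {b: True, o: False}
  {o: True, b: False}


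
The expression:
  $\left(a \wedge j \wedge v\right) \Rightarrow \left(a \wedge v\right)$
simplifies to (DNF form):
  $\text{True}$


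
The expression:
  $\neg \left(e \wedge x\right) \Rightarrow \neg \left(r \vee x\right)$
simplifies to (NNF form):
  $\left(e \wedge x\right) \vee \left(\neg r \wedge \neg x\right)$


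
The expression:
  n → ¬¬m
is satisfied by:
  {m: True, n: False}
  {n: False, m: False}
  {n: True, m: True}


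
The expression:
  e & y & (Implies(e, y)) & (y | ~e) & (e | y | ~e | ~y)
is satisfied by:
  {e: True, y: True}


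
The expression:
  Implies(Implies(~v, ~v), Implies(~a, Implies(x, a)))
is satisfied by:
  {a: True, x: False}
  {x: False, a: False}
  {x: True, a: True}


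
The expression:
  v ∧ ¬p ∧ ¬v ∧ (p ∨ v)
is never true.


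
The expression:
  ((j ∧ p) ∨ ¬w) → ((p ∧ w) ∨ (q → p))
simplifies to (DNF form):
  p ∨ w ∨ ¬q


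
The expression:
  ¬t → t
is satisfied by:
  {t: True}


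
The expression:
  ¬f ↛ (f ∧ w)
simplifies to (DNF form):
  ¬f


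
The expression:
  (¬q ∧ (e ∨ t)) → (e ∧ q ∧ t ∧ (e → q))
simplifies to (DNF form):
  q ∨ (¬e ∧ ¬t)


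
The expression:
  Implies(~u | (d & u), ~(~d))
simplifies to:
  d | u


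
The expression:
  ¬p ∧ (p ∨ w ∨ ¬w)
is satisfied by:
  {p: False}


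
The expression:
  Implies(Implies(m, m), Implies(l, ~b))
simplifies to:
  ~b | ~l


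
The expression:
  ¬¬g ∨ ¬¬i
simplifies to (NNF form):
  g ∨ i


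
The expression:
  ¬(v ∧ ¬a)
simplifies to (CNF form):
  a ∨ ¬v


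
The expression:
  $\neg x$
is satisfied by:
  {x: False}


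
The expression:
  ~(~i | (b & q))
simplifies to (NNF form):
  i & (~b | ~q)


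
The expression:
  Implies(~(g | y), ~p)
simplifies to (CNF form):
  g | y | ~p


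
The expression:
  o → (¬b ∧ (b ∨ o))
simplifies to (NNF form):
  ¬b ∨ ¬o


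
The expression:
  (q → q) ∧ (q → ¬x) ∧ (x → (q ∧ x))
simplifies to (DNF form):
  ¬x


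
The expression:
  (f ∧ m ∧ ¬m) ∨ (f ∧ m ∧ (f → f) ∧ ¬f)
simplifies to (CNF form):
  False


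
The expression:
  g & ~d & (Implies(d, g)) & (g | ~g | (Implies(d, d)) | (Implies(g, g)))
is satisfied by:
  {g: True, d: False}


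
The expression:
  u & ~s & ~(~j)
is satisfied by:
  {j: True, u: True, s: False}


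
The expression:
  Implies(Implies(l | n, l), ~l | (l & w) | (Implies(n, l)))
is always true.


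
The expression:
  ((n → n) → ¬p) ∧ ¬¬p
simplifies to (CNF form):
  False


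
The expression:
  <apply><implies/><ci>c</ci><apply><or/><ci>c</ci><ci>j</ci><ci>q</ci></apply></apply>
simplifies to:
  <true/>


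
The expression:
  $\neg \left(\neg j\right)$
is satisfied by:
  {j: True}


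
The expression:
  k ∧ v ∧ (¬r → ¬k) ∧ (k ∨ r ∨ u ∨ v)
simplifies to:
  k ∧ r ∧ v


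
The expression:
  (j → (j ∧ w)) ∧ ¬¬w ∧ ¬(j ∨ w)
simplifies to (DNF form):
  False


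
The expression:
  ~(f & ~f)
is always true.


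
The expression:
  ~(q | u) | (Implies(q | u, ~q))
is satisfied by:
  {q: False}


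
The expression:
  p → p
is always true.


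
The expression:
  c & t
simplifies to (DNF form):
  c & t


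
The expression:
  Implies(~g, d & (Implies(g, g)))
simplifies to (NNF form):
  d | g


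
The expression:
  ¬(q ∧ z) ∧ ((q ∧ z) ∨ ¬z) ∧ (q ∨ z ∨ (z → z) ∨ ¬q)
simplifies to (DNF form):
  ¬z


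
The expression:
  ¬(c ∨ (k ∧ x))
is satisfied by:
  {k: False, c: False, x: False}
  {x: True, k: False, c: False}
  {k: True, x: False, c: False}


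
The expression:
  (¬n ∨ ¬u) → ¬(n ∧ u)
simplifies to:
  True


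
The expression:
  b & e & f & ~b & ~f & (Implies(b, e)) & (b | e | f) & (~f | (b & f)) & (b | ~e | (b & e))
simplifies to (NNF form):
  False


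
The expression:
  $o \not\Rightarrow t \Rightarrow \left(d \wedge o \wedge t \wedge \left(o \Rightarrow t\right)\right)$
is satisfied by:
  {t: True, o: False}
  {o: False, t: False}
  {o: True, t: True}


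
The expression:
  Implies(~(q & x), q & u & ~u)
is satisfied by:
  {x: True, q: True}


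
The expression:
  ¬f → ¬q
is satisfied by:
  {f: True, q: False}
  {q: False, f: False}
  {q: True, f: True}


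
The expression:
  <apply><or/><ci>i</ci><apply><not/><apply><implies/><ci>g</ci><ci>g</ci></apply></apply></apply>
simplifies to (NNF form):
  <ci>i</ci>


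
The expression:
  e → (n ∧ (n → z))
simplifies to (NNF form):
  (n ∧ z) ∨ ¬e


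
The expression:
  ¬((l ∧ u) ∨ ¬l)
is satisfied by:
  {l: True, u: False}


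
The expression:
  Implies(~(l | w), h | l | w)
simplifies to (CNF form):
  h | l | w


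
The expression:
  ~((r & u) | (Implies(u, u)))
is never true.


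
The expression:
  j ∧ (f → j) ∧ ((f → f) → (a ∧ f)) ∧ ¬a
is never true.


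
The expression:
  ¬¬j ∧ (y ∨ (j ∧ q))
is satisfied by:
  {j: True, y: True, q: True}
  {j: True, y: True, q: False}
  {j: True, q: True, y: False}


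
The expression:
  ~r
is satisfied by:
  {r: False}


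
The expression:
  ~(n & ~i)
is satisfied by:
  {i: True, n: False}
  {n: False, i: False}
  {n: True, i: True}


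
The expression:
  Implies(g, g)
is always true.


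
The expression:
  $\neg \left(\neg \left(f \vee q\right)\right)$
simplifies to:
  $f \vee q$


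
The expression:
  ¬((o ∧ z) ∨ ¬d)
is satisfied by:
  {d: True, o: False, z: False}
  {z: True, d: True, o: False}
  {o: True, d: True, z: False}


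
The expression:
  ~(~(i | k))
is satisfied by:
  {i: True, k: True}
  {i: True, k: False}
  {k: True, i: False}


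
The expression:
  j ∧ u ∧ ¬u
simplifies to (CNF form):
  False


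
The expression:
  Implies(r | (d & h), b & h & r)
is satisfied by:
  {b: True, d: False, r: False, h: False}
  {b: False, d: False, r: False, h: False}
  {h: True, b: True, d: False, r: False}
  {h: True, b: False, d: False, r: False}
  {d: True, b: True, h: False, r: False}
  {d: True, b: False, h: False, r: False}
  {r: True, d: False, h: True, b: True}
  {r: True, h: True, d: True, b: True}


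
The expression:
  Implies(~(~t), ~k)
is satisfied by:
  {k: False, t: False}
  {t: True, k: False}
  {k: True, t: False}


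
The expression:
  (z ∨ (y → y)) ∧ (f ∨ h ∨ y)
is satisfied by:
  {y: True, h: True, f: True}
  {y: True, h: True, f: False}
  {y: True, f: True, h: False}
  {y: True, f: False, h: False}
  {h: True, f: True, y: False}
  {h: True, f: False, y: False}
  {f: True, h: False, y: False}


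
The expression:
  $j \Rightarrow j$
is always true.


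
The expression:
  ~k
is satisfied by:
  {k: False}


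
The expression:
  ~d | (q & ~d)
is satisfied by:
  {d: False}


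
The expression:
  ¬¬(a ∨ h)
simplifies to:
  a ∨ h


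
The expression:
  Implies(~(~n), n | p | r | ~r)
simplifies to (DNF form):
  True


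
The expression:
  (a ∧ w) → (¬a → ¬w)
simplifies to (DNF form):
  True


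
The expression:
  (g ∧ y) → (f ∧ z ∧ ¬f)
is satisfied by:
  {g: False, y: False}
  {y: True, g: False}
  {g: True, y: False}


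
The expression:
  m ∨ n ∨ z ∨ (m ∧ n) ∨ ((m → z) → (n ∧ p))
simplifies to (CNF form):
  m ∨ n ∨ z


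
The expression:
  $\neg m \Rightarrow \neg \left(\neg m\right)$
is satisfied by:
  {m: True}


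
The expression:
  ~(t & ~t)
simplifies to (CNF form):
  True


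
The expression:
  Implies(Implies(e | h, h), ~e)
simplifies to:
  ~e | ~h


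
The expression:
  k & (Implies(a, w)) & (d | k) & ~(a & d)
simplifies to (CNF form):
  k & (w | ~a) & (~a | ~d)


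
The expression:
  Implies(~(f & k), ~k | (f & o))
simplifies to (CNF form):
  f | ~k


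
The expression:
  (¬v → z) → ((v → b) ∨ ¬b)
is always true.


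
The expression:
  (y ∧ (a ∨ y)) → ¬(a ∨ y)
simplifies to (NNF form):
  ¬y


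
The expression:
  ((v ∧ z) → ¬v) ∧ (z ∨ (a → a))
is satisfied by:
  {v: False, z: False}
  {z: True, v: False}
  {v: True, z: False}


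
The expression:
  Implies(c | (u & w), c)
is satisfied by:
  {c: True, w: False, u: False}
  {w: False, u: False, c: False}
  {c: True, u: True, w: False}
  {u: True, w: False, c: False}
  {c: True, w: True, u: False}
  {w: True, c: False, u: False}
  {c: True, u: True, w: True}


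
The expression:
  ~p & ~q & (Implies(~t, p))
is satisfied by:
  {t: True, q: False, p: False}


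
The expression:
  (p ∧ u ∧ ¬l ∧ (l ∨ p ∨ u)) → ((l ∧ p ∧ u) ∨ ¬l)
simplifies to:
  True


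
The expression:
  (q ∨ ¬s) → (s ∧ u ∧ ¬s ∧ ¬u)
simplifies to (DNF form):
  s ∧ ¬q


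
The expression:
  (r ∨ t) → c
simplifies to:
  c ∨ (¬r ∧ ¬t)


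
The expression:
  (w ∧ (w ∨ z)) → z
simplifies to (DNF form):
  z ∨ ¬w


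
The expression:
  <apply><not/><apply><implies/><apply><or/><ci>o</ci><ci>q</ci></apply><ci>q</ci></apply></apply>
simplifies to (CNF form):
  <apply><and/><ci>o</ci><apply><not/><ci>q</ci></apply></apply>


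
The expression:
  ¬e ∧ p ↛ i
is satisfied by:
  {p: True, i: False, e: False}


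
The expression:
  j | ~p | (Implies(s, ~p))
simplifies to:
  j | ~p | ~s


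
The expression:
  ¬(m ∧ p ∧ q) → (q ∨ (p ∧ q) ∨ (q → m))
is always true.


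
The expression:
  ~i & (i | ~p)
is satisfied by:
  {i: False, p: False}


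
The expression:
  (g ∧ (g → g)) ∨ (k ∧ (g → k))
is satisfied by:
  {k: True, g: True}
  {k: True, g: False}
  {g: True, k: False}


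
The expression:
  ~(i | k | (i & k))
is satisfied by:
  {i: False, k: False}


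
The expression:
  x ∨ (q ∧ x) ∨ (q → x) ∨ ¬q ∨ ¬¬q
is always true.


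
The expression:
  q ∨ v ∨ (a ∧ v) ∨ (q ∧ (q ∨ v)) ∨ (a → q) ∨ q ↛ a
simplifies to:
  q ∨ v ∨ ¬a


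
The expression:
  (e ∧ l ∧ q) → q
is always true.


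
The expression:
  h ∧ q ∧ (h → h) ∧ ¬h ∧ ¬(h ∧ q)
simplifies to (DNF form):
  False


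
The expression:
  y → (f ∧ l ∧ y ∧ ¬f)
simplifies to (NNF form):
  ¬y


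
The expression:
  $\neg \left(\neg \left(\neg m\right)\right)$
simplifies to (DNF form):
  $\neg m$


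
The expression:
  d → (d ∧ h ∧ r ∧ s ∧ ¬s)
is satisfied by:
  {d: False}


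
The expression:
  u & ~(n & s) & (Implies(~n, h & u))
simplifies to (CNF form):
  u & (h | n) & (~n | ~s)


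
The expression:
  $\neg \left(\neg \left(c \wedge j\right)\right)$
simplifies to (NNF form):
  $c \wedge j$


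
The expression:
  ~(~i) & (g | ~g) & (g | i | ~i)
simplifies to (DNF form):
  i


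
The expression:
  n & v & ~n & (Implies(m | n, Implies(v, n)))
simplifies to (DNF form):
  False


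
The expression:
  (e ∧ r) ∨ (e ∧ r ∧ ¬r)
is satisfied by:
  {r: True, e: True}


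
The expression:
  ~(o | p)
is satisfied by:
  {o: False, p: False}


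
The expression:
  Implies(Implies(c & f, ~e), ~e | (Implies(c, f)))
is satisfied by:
  {f: True, c: False, e: False}
  {f: False, c: False, e: False}
  {e: True, f: True, c: False}
  {e: True, f: False, c: False}
  {c: True, f: True, e: False}
  {c: True, f: False, e: False}
  {c: True, e: True, f: True}


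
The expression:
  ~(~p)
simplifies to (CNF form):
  p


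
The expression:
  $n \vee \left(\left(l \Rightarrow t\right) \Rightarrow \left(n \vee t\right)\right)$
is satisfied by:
  {n: True, t: True, l: True}
  {n: True, t: True, l: False}
  {n: True, l: True, t: False}
  {n: True, l: False, t: False}
  {t: True, l: True, n: False}
  {t: True, l: False, n: False}
  {l: True, t: False, n: False}


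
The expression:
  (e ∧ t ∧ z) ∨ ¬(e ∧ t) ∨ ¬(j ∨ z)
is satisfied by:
  {z: True, e: False, t: False, j: False}
  {z: False, e: False, t: False, j: False}
  {j: True, z: True, e: False, t: False}
  {j: True, z: False, e: False, t: False}
  {z: True, t: True, j: False, e: False}
  {t: True, j: False, e: False, z: False}
  {j: True, t: True, z: True, e: False}
  {j: True, t: True, z: False, e: False}
  {z: True, e: True, j: False, t: False}
  {e: True, j: False, t: False, z: False}
  {z: True, j: True, e: True, t: False}
  {j: True, e: True, z: False, t: False}
  {z: True, t: True, e: True, j: False}
  {t: True, e: True, j: False, z: False}
  {j: True, t: True, e: True, z: True}


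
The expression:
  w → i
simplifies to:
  i ∨ ¬w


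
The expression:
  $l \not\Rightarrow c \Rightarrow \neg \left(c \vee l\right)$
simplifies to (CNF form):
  $c \vee \neg l$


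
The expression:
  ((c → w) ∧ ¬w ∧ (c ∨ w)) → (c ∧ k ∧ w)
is always true.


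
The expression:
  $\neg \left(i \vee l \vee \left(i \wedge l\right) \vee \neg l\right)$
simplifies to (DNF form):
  $\text{False}$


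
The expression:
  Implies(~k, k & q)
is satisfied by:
  {k: True}


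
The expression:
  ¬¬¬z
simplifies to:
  ¬z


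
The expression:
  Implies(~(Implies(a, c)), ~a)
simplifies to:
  c | ~a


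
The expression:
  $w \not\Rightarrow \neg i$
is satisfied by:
  {i: True, w: True}


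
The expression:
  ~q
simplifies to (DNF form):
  ~q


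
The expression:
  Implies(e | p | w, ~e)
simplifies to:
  ~e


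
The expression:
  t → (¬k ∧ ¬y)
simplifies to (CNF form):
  (¬k ∨ ¬t) ∧ (¬t ∨ ¬y)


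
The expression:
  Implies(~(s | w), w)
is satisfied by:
  {s: True, w: True}
  {s: True, w: False}
  {w: True, s: False}


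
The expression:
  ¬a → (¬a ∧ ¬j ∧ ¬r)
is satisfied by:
  {a: True, j: False, r: False}
  {r: True, a: True, j: False}
  {a: True, j: True, r: False}
  {r: True, a: True, j: True}
  {r: False, j: False, a: False}


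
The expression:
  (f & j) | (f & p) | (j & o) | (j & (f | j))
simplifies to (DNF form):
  j | (f & p)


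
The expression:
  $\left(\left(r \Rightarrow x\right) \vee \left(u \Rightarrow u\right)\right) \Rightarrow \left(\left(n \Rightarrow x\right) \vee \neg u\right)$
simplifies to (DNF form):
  $x \vee \neg n \vee \neg u$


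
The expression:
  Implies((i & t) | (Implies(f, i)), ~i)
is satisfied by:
  {i: False}


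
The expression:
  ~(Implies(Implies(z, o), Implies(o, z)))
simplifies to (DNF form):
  o & ~z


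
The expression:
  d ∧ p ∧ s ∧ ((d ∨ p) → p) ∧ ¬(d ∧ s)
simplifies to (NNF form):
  False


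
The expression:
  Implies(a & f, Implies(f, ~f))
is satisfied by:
  {a: False, f: False}
  {f: True, a: False}
  {a: True, f: False}


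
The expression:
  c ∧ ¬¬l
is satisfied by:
  {c: True, l: True}


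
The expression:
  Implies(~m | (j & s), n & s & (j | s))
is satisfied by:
  {n: True, m: True, j: False, s: False}
  {m: True, j: False, s: False, n: False}
  {n: True, m: True, s: True, j: False}
  {m: True, s: True, j: False, n: False}
  {m: True, n: True, j: True, s: False}
  {m: True, j: True, s: False, n: False}
  {n: True, m: True, s: True, j: True}
  {n: True, s: True, j: False, m: False}
  {n: True, s: True, j: True, m: False}


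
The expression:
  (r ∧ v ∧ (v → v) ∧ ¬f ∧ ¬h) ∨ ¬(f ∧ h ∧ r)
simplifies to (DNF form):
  ¬f ∨ ¬h ∨ ¬r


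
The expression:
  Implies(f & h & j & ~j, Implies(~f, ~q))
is always true.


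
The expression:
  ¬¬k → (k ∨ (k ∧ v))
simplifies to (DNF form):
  True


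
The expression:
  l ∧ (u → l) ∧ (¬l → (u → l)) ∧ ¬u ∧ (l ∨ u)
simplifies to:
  l ∧ ¬u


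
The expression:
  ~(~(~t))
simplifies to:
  ~t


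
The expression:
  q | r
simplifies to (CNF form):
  q | r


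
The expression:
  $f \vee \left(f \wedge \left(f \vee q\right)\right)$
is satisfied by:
  {f: True}


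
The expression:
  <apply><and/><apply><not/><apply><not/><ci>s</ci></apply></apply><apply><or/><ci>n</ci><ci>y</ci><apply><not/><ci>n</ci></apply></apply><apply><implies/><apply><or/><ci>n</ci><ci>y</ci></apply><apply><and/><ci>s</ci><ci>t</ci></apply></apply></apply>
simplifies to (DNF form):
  <apply><or/><apply><and/><ci>s</ci><ci>t</ci></apply><apply><and/><ci>s</ci><ci>t</ci><apply><not/><ci>n</ci></apply></apply><apply><and/><ci>s</ci><ci>t</ci><apply><not/><ci>y</ci></apply></apply><apply><and/><ci>s</ci><apply><not/><ci>n</ci></apply><apply><not/><ci>y</ci></apply></apply></apply>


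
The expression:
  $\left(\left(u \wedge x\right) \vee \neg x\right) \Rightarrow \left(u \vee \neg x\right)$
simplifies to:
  $\text{True}$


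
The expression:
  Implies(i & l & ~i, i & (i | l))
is always true.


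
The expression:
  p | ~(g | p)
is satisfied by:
  {p: True, g: False}
  {g: False, p: False}
  {g: True, p: True}


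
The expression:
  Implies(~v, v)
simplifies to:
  v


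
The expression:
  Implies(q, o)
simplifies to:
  o | ~q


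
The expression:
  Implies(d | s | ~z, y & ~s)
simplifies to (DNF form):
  (y & ~s) | (y & z & ~s) | (y & ~d & ~s) | (z & ~d & ~s)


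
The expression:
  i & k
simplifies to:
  i & k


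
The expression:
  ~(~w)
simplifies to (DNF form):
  w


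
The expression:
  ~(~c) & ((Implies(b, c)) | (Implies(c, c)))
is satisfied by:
  {c: True}


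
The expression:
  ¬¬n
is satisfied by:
  {n: True}


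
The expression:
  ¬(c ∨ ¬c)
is never true.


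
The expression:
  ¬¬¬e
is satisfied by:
  {e: False}


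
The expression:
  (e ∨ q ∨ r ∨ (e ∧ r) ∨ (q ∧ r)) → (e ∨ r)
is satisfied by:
  {r: True, e: True, q: False}
  {r: True, e: False, q: False}
  {e: True, r: False, q: False}
  {r: False, e: False, q: False}
  {r: True, q: True, e: True}
  {r: True, q: True, e: False}
  {q: True, e: True, r: False}


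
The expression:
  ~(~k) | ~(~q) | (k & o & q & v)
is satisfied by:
  {k: True, q: True}
  {k: True, q: False}
  {q: True, k: False}


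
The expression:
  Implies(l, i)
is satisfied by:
  {i: True, l: False}
  {l: False, i: False}
  {l: True, i: True}


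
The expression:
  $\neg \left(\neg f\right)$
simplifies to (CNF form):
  $f$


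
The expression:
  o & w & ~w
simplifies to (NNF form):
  False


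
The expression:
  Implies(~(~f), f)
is always true.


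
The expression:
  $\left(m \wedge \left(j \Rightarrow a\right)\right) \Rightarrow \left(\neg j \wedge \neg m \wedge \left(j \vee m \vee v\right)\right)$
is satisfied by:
  {j: True, a: False, m: False}
  {a: False, m: False, j: False}
  {j: True, a: True, m: False}
  {a: True, j: False, m: False}
  {m: True, j: True, a: False}


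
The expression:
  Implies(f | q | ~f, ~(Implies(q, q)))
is never true.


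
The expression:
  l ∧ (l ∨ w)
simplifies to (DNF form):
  l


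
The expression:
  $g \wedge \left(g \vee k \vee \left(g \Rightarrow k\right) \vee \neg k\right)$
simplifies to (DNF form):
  $g$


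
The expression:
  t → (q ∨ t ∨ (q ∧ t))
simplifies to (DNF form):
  True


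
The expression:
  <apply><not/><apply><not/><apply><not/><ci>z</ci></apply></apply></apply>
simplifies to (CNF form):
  <apply><not/><ci>z</ci></apply>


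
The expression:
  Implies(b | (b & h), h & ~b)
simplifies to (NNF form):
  ~b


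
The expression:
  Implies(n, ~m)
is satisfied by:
  {m: False, n: False}
  {n: True, m: False}
  {m: True, n: False}


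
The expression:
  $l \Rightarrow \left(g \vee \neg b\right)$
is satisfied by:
  {g: True, l: False, b: False}
  {l: False, b: False, g: False}
  {b: True, g: True, l: False}
  {b: True, l: False, g: False}
  {g: True, l: True, b: False}
  {l: True, g: False, b: False}
  {b: True, l: True, g: True}


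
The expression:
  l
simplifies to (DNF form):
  l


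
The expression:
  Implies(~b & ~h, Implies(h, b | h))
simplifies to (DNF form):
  True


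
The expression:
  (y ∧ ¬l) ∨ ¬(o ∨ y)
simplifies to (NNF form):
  (y ∧ ¬l) ∨ (¬o ∧ ¬y)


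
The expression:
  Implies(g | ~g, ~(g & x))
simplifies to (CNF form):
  ~g | ~x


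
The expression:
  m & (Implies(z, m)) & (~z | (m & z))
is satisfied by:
  {m: True}


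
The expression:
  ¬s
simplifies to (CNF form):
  ¬s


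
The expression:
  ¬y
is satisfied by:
  {y: False}


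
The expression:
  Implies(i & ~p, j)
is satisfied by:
  {p: True, j: True, i: False}
  {p: True, j: False, i: False}
  {j: True, p: False, i: False}
  {p: False, j: False, i: False}
  {i: True, p: True, j: True}
  {i: True, p: True, j: False}
  {i: True, j: True, p: False}


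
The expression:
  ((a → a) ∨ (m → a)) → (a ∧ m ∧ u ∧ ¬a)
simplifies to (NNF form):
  False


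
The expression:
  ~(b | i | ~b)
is never true.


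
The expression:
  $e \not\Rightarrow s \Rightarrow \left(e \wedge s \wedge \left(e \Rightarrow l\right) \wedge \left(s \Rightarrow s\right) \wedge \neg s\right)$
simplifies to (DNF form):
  $s \vee \neg e$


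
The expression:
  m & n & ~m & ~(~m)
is never true.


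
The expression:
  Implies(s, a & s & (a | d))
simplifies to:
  a | ~s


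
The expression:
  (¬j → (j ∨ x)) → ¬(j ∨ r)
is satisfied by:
  {x: False, j: False, r: False}
  {r: True, x: False, j: False}
  {x: True, r: False, j: False}


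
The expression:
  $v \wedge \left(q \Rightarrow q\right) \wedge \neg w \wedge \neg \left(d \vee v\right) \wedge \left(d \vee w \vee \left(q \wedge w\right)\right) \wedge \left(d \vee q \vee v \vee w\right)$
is never true.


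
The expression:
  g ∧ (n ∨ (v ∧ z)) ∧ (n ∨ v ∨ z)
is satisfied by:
  {n: True, v: True, z: True, g: True}
  {n: True, v: True, g: True, z: False}
  {n: True, z: True, g: True, v: False}
  {n: True, g: True, z: False, v: False}
  {v: True, z: True, g: True, n: False}


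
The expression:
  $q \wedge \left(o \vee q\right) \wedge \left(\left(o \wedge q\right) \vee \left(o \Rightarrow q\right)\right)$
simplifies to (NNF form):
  $q$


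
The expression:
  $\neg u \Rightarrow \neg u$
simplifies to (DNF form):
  $\text{True}$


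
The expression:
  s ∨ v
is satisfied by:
  {v: True, s: True}
  {v: True, s: False}
  {s: True, v: False}


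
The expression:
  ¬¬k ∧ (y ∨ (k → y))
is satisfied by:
  {y: True, k: True}


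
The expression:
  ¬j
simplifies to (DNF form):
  ¬j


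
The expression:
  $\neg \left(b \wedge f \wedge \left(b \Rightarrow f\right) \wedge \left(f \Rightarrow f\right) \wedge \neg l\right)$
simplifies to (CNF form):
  $l \vee \neg b \vee \neg f$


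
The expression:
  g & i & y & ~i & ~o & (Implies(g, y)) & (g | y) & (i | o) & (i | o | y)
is never true.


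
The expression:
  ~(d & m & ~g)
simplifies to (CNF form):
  g | ~d | ~m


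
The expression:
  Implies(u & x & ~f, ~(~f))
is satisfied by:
  {f: True, u: False, x: False}
  {f: False, u: False, x: False}
  {x: True, f: True, u: False}
  {x: True, f: False, u: False}
  {u: True, f: True, x: False}
  {u: True, f: False, x: False}
  {u: True, x: True, f: True}


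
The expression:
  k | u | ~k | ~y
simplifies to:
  True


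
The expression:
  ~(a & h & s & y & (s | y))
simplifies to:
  ~a | ~h | ~s | ~y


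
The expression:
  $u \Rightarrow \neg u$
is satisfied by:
  {u: False}


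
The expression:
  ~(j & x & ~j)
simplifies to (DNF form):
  True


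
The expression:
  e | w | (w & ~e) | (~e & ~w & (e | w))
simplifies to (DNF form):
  e | w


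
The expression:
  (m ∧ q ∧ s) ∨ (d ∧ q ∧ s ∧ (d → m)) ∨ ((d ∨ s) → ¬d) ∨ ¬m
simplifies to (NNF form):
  (q ∧ s) ∨ ¬d ∨ ¬m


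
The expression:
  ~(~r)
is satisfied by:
  {r: True}


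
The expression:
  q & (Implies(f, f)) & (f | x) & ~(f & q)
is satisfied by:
  {x: True, q: True, f: False}


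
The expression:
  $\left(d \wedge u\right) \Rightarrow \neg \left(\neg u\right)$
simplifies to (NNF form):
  $\text{True}$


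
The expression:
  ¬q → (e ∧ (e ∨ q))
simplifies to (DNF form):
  e ∨ q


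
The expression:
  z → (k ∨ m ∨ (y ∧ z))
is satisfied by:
  {y: True, k: True, m: True, z: False}
  {y: True, k: True, m: False, z: False}
  {y: True, m: True, k: False, z: False}
  {y: True, m: False, k: False, z: False}
  {k: True, m: True, y: False, z: False}
  {k: True, m: False, y: False, z: False}
  {m: True, y: False, k: False, z: False}
  {m: False, y: False, k: False, z: False}
  {z: True, y: True, k: True, m: True}
  {z: True, y: True, k: True, m: False}
  {z: True, y: True, m: True, k: False}
  {z: True, y: True, m: False, k: False}
  {z: True, k: True, m: True, y: False}
  {z: True, k: True, m: False, y: False}
  {z: True, m: True, k: False, y: False}


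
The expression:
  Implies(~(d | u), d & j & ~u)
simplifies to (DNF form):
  d | u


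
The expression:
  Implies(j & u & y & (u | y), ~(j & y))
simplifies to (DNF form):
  ~j | ~u | ~y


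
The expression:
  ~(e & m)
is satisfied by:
  {m: False, e: False}
  {e: True, m: False}
  {m: True, e: False}


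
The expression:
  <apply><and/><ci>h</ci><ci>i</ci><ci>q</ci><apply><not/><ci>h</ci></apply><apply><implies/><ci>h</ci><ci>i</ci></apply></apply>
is never true.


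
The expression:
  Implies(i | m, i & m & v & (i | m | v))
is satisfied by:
  {v: True, m: False, i: False}
  {v: False, m: False, i: False}
  {i: True, m: True, v: True}


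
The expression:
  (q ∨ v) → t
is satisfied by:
  {t: True, q: False, v: False}
  {t: True, v: True, q: False}
  {t: True, q: True, v: False}
  {t: True, v: True, q: True}
  {v: False, q: False, t: False}


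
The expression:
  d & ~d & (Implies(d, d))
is never true.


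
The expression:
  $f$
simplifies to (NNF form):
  $f$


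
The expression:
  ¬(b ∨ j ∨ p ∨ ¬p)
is never true.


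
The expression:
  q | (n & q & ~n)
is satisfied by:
  {q: True}


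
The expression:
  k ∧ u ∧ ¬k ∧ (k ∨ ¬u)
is never true.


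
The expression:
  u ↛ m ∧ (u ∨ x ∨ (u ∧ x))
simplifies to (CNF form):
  u ∧ ¬m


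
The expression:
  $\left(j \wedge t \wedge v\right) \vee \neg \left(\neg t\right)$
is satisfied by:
  {t: True}


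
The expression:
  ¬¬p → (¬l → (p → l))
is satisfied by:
  {l: True, p: False}
  {p: False, l: False}
  {p: True, l: True}


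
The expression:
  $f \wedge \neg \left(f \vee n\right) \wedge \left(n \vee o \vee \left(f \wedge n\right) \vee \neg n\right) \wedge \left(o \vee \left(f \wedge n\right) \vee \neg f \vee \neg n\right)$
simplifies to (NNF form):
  $\text{False}$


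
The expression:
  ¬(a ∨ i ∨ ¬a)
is never true.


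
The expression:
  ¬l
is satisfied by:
  {l: False}


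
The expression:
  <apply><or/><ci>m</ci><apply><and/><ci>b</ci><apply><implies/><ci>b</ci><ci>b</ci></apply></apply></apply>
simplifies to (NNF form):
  <apply><or/><ci>b</ci><ci>m</ci></apply>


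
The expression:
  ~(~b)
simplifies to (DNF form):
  b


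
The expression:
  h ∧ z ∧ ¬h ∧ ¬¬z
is never true.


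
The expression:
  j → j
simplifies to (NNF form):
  True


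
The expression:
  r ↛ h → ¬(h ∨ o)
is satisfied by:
  {h: True, o: False, r: False}
  {h: False, o: False, r: False}
  {r: True, h: True, o: False}
  {r: True, h: False, o: False}
  {o: True, h: True, r: False}
  {o: True, h: False, r: False}
  {o: True, r: True, h: True}


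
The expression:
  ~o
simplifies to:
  ~o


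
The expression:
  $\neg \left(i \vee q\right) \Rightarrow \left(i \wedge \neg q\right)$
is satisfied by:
  {i: True, q: True}
  {i: True, q: False}
  {q: True, i: False}


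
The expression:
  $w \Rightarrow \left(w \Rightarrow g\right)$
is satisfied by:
  {g: True, w: False}
  {w: False, g: False}
  {w: True, g: True}


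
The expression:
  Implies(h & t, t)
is always true.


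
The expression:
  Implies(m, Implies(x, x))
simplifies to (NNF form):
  True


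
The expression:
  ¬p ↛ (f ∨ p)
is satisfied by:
  {p: False, f: False}


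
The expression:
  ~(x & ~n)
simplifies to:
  n | ~x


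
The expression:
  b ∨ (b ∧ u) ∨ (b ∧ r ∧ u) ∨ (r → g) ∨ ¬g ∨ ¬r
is always true.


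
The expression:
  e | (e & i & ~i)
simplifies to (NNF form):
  e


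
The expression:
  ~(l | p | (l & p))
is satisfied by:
  {p: False, l: False}


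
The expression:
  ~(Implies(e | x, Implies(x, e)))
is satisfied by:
  {x: True, e: False}


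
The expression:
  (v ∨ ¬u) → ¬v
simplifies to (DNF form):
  ¬v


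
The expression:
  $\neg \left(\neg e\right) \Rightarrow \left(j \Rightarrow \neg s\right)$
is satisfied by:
  {s: False, e: False, j: False}
  {j: True, s: False, e: False}
  {e: True, s: False, j: False}
  {j: True, e: True, s: False}
  {s: True, j: False, e: False}
  {j: True, s: True, e: False}
  {e: True, s: True, j: False}


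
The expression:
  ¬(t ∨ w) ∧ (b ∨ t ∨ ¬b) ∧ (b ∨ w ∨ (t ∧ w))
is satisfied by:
  {b: True, w: False, t: False}


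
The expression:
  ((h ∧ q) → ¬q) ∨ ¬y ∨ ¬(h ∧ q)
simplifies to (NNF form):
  ¬h ∨ ¬q ∨ ¬y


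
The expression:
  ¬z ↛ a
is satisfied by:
  {a: True, z: False}
  {z: False, a: False}
  {z: True, a: True}


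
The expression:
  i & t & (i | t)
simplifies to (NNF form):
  i & t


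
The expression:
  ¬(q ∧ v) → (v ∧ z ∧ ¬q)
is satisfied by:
  {q: True, z: True, v: True}
  {q: True, v: True, z: False}
  {z: True, v: True, q: False}


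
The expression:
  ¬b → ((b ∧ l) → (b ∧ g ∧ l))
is always true.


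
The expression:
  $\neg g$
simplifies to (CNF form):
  $\neg g$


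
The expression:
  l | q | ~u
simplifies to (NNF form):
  l | q | ~u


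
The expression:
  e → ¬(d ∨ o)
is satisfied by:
  {o: False, e: False, d: False}
  {d: True, o: False, e: False}
  {o: True, d: False, e: False}
  {d: True, o: True, e: False}
  {e: True, d: False, o: False}


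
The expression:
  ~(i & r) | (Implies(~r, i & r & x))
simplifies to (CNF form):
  True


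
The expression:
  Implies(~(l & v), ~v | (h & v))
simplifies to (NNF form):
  h | l | ~v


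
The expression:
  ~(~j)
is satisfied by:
  {j: True}


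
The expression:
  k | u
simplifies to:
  k | u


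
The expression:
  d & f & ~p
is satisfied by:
  {d: True, f: True, p: False}


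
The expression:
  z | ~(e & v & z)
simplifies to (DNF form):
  True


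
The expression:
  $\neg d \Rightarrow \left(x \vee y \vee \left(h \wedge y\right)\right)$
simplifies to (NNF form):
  $d \vee x \vee y$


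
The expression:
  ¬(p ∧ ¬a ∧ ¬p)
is always true.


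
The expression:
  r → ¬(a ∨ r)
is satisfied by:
  {r: False}


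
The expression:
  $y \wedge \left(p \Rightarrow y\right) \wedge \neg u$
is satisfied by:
  {y: True, u: False}


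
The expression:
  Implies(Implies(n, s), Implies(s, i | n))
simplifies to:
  i | n | ~s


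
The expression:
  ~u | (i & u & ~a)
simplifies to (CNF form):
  (i | ~u) & (~a | ~u)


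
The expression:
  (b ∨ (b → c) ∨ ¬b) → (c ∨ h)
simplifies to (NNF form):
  c ∨ h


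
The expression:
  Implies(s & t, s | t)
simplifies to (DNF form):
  True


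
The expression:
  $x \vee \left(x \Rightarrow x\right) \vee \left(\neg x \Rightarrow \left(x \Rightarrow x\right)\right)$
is always true.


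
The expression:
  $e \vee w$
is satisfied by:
  {e: True, w: True}
  {e: True, w: False}
  {w: True, e: False}


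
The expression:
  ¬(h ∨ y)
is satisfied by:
  {y: False, h: False}


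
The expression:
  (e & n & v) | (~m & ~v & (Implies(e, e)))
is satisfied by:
  {n: True, e: True, m: False, v: False}
  {n: True, m: False, e: False, v: False}
  {e: True, n: False, m: False, v: False}
  {n: False, m: False, e: False, v: False}
  {n: True, v: True, e: True, m: False}
  {n: True, v: True, e: True, m: True}


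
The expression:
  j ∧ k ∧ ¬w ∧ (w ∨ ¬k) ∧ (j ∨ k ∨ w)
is never true.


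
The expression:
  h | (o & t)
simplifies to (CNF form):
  (h | o) & (h | t)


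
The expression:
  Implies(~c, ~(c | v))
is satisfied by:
  {c: True, v: False}
  {v: False, c: False}
  {v: True, c: True}


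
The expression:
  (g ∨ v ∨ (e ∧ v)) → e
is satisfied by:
  {e: True, v: False, g: False}
  {e: True, g: True, v: False}
  {e: True, v: True, g: False}
  {e: True, g: True, v: True}
  {g: False, v: False, e: False}


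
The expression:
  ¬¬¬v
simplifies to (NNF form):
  ¬v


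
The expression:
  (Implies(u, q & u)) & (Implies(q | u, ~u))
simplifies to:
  ~u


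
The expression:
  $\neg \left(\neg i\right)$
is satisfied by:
  {i: True}


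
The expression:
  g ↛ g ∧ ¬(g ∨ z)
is never true.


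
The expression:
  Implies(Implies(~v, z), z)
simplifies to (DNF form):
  z | ~v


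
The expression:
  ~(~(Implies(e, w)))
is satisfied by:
  {w: True, e: False}
  {e: False, w: False}
  {e: True, w: True}


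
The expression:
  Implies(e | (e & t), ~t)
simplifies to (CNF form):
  ~e | ~t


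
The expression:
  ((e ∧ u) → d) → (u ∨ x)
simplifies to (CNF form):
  u ∨ x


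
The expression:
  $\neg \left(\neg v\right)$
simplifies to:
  $v$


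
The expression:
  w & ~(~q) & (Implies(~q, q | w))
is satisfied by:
  {w: True, q: True}


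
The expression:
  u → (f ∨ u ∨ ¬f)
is always true.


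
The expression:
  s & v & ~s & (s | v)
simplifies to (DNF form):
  False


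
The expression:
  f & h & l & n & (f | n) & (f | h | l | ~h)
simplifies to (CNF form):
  f & h & l & n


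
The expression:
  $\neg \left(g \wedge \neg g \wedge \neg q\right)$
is always true.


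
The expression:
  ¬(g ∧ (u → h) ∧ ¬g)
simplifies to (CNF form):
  True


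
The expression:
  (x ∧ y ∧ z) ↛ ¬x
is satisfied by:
  {z: True, x: True, y: True}


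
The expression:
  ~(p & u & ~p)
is always true.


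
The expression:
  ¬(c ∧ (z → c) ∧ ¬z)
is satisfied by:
  {z: True, c: False}
  {c: False, z: False}
  {c: True, z: True}


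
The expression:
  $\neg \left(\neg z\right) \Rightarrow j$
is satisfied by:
  {j: True, z: False}
  {z: False, j: False}
  {z: True, j: True}


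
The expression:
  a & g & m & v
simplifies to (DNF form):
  a & g & m & v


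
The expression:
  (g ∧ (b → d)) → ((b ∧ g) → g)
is always true.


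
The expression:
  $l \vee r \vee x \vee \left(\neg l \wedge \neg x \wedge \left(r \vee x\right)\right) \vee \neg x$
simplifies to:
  $\text{True}$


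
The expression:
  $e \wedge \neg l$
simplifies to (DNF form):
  $e \wedge \neg l$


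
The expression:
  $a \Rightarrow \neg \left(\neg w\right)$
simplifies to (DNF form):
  $w \vee \neg a$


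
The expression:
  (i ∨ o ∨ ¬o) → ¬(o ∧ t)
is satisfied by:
  {o: False, t: False}
  {t: True, o: False}
  {o: True, t: False}


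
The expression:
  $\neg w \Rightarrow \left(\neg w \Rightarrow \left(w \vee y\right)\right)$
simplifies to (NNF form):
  $w \vee y$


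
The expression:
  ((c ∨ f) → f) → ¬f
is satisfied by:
  {f: False}


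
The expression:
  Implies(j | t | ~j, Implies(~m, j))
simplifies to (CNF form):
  j | m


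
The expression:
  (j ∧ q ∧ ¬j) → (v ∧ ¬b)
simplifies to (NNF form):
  True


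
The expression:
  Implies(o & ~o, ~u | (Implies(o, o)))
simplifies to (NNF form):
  True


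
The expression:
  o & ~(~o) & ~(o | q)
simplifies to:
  False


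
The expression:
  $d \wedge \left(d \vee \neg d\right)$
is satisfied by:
  {d: True}


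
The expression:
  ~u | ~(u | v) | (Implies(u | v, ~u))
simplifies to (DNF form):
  ~u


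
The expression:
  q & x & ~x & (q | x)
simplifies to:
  False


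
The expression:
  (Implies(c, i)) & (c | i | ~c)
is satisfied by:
  {i: True, c: False}
  {c: False, i: False}
  {c: True, i: True}


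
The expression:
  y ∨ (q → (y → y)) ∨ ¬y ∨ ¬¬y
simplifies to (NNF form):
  True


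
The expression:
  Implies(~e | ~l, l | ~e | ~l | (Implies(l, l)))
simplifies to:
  True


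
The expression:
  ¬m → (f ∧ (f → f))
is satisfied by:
  {m: True, f: True}
  {m: True, f: False}
  {f: True, m: False}


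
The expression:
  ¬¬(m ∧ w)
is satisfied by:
  {m: True, w: True}


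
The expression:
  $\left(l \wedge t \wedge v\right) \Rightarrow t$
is always true.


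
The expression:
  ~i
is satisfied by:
  {i: False}


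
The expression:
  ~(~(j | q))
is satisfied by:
  {q: True, j: True}
  {q: True, j: False}
  {j: True, q: False}


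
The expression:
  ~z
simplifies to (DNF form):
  ~z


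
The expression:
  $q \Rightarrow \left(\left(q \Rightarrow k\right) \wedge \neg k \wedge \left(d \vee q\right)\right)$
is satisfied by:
  {q: False}


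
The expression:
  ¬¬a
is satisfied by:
  {a: True}


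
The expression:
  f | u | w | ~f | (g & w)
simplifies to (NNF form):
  True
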